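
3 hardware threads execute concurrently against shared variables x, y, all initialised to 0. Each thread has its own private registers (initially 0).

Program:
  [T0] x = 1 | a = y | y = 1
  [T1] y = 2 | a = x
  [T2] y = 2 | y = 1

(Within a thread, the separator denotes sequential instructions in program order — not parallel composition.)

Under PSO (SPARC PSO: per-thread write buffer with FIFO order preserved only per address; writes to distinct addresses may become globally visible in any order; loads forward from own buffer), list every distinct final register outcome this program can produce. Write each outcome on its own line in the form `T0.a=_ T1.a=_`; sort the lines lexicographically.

T0.a=0 T1.a=0
T0.a=0 T1.a=1
T0.a=1 T1.a=0
T0.a=1 T1.a=1
T0.a=2 T1.a=0
T0.a=2 T1.a=1

outcome vector order: (T0.a,T1.a)
|PSO outcomes| = 6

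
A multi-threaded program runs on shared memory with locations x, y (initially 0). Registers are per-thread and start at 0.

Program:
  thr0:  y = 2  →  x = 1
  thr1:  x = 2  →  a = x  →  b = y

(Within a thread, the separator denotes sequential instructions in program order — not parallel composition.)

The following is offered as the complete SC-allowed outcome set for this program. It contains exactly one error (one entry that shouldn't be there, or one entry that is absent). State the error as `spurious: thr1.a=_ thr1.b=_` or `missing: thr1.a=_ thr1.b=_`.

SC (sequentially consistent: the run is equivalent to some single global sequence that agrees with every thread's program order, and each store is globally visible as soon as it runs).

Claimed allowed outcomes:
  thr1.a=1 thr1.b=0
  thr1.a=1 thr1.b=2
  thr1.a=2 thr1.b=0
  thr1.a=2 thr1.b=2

outcome vector order: (thr1.a,thr1.b)
[SC] allowed = {<1 2>, <2 0>, <2 2>}
claimed∖SC = {<1 0>}

spurious: thr1.a=1 thr1.b=0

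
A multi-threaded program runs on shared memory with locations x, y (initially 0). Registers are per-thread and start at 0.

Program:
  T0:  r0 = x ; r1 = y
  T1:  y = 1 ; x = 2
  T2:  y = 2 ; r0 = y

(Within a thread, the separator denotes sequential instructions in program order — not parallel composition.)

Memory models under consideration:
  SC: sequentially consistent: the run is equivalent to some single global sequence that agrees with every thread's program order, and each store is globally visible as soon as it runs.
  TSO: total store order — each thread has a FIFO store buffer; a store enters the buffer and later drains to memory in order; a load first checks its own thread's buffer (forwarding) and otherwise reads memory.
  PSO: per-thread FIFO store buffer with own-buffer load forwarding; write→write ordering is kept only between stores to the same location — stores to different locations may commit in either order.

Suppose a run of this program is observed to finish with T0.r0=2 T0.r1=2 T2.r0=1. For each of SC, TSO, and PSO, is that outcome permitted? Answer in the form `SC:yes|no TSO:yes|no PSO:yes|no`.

SC:no TSO:no PSO:yes

outcome vector order: (T0.r0,T0.r1,T2.r0)
SC: 9 outcomes — {(0,0,1) (0,0,2) (0,1,1) (0,1,2) (0,2,1) (0,2,2) (2,1,1) (2,1,2) (2,2,2)}
TSO: 9 outcomes — {(0,0,1) (0,0,2) (0,1,1) (0,1,2) (0,2,1) (0,2,2) (2,1,1) (2,1,2) (2,2,2)}
PSO: 12 outcomes — {(0,0,1) (0,0,2) (0,1,1) (0,1,2) (0,2,1) (0,2,2) (2,0,1) (2,0,2) (2,1,1) (2,1,2) (2,2,1) (2,2,2)}
target (2,2,1) ∈ {PSO}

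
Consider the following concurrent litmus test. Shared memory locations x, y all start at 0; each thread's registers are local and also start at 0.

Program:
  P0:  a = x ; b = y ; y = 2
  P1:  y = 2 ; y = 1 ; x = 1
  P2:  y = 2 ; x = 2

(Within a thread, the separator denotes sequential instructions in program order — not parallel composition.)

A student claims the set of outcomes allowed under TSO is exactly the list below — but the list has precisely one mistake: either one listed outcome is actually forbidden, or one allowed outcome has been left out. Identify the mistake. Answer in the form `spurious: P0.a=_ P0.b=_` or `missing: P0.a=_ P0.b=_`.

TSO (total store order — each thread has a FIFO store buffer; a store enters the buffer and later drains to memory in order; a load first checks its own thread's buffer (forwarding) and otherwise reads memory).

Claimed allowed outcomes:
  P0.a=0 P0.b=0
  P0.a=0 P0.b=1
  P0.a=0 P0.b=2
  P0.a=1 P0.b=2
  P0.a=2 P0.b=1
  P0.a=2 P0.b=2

outcome vector order: (P0.a,P0.b)
[TSO] allowed = {0/0, 0/1, 0/2, 1/1, 1/2, 2/1, 2/2}
TSO∖claimed = {1/1}

missing: P0.a=1 P0.b=1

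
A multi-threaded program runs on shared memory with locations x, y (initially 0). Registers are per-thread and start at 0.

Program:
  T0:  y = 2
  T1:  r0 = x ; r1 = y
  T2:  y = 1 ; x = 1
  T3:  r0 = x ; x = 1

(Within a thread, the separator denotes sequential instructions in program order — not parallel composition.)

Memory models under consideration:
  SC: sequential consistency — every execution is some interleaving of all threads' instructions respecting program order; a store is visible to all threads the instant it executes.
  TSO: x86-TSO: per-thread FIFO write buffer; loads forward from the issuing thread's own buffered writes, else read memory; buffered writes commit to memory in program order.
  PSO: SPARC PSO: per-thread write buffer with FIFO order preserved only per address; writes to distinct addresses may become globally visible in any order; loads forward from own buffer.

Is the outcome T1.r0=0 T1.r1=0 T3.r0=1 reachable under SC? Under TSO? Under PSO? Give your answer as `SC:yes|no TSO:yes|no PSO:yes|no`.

outcome vector order: (T1.r0,T1.r1,T3.r0)
[SC] allowed = {000 001 010 011 020 021 100 110 111 120 121}
[TSO] allowed = {000 001 010 011 020 021 100 110 111 120 121}
[PSO] allowed = {000 001 010 011 020 021 100 101 110 111 120 121}
target 001 ∈ {SC,TSO,PSO}

SC:yes TSO:yes PSO:yes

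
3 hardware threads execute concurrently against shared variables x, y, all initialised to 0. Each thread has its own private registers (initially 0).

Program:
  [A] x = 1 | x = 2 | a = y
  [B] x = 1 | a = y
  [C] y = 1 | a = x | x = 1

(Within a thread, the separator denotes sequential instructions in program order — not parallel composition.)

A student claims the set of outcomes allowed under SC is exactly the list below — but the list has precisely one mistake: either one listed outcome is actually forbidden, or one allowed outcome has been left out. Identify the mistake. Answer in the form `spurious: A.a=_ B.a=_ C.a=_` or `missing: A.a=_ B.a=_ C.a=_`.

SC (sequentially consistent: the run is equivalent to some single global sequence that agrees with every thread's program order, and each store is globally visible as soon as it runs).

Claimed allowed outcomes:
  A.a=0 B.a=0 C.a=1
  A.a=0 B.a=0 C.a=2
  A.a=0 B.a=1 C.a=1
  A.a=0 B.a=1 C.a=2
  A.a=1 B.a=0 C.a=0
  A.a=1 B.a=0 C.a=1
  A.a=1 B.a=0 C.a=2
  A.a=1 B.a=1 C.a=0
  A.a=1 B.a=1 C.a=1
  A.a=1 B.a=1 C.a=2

outcome vector order: (A.a,B.a,C.a)
under SC → 001, 002, 011, 012, 101, 102, 110, 111, 112
claimed∖SC = {100}

spurious: A.a=1 B.a=0 C.a=0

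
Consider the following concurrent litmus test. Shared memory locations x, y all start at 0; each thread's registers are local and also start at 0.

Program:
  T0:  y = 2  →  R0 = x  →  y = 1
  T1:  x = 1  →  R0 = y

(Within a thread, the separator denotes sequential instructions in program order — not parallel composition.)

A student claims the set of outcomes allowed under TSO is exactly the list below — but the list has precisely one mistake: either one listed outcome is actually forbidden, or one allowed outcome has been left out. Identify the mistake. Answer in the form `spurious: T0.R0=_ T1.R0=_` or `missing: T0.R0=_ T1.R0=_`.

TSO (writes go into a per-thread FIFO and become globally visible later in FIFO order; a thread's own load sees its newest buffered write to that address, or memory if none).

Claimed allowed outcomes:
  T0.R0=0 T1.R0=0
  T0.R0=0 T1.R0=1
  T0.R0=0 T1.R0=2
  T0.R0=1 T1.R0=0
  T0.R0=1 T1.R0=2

outcome vector order: (T0.R0,T1.R0)
TSO (6): <0 0>; <0 1>; <0 2>; <1 0>; <1 1>; <1 2>
TSO∖claimed = {<1 1>}

missing: T0.R0=1 T1.R0=1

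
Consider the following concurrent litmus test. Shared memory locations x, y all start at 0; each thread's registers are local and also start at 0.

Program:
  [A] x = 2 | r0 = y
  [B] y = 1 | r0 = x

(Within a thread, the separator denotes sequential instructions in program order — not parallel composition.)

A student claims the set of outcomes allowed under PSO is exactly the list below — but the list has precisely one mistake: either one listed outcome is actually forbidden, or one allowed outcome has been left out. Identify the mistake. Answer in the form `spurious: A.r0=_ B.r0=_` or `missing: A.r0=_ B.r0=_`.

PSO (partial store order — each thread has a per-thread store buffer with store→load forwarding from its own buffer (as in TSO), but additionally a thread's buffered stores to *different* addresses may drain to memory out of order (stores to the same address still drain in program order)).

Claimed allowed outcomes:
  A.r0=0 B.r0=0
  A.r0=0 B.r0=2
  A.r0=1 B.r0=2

outcome vector order: (A.r0,B.r0)
[PSO] allowed = {(0,0), (0,2), (1,0), (1,2)}
PSO∖claimed = {(1,0)}

missing: A.r0=1 B.r0=0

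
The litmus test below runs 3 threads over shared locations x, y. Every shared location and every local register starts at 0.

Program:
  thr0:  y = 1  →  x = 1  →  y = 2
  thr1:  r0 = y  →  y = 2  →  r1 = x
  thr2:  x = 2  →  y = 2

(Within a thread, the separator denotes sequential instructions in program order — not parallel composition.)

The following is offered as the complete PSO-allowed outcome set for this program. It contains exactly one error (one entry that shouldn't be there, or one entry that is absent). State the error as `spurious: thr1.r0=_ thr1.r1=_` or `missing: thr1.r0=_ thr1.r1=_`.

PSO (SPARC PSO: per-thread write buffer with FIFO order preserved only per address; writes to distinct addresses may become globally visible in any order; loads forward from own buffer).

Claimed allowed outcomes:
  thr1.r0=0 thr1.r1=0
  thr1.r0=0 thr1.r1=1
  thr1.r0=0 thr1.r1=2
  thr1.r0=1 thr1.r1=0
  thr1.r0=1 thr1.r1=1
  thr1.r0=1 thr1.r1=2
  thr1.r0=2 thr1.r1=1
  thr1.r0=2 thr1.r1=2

outcome vector order: (thr1.r0,thr1.r1)
[PSO] allowed = {0/0, 0/1, 0/2, 1/0, 1/1, 1/2, 2/0, 2/1, 2/2}
PSO∖claimed = {2/0}

missing: thr1.r0=2 thr1.r1=0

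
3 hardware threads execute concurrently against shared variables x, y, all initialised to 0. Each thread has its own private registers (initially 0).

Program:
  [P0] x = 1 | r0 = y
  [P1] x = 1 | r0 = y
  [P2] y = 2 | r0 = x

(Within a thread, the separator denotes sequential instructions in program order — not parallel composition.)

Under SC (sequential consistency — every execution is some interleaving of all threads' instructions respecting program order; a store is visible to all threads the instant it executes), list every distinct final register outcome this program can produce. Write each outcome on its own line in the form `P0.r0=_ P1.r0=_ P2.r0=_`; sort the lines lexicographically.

outcome vector order: (P0.r0,P1.r0,P2.r0)
|SC outcomes| = 5

P0.r0=0 P1.r0=0 P2.r0=1
P0.r0=0 P1.r0=2 P2.r0=1
P0.r0=2 P1.r0=0 P2.r0=1
P0.r0=2 P1.r0=2 P2.r0=0
P0.r0=2 P1.r0=2 P2.r0=1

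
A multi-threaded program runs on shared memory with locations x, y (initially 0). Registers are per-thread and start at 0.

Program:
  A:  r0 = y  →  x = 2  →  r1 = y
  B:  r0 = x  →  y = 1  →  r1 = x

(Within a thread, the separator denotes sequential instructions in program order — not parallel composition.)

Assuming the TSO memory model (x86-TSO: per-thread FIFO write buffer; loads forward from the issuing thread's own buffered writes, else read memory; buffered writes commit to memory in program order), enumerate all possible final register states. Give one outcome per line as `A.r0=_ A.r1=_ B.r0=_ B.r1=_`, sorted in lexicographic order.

A.r0=0 A.r1=0 B.r0=0 B.r1=0
A.r0=0 A.r1=0 B.r0=0 B.r1=2
A.r0=0 A.r1=0 B.r0=2 B.r1=2
A.r0=0 A.r1=1 B.r0=0 B.r1=0
A.r0=0 A.r1=1 B.r0=0 B.r1=2
A.r0=0 A.r1=1 B.r0=2 B.r1=2
A.r0=1 A.r1=1 B.r0=0 B.r1=0
A.r0=1 A.r1=1 B.r0=0 B.r1=2

outcome vector order: (A.r0,A.r1,B.r0,B.r1)
|TSO outcomes| = 8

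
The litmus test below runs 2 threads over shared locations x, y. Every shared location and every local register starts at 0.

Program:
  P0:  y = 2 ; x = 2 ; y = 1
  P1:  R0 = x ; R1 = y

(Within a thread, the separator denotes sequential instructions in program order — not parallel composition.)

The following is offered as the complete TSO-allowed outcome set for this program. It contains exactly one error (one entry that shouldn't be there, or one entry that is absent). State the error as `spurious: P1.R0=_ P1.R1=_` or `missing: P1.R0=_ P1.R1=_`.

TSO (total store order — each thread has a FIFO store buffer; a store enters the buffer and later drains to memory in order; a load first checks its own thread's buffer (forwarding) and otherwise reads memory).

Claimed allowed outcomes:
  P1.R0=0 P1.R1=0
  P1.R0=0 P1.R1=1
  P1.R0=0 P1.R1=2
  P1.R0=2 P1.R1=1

outcome vector order: (P1.R0,P1.R1)
TSO: 5 outcomes — {00 01 02 21 22}
TSO∖claimed = {22}

missing: P1.R0=2 P1.R1=2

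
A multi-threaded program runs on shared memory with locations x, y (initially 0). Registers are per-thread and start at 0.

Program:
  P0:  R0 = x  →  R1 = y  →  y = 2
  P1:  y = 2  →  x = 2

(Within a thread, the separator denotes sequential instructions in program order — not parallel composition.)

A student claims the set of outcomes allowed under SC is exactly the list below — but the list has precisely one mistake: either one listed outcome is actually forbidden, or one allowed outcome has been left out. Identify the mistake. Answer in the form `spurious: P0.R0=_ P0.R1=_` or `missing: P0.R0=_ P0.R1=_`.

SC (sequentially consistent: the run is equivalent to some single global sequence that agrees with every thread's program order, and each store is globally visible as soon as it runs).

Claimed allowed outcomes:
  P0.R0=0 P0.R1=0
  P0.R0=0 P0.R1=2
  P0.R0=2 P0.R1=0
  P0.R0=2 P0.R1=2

outcome vector order: (P0.R0,P0.R1)
under SC → (0,0) (0,2) (2,2)
claimed∖SC = {(2,0)}

spurious: P0.R0=2 P0.R1=0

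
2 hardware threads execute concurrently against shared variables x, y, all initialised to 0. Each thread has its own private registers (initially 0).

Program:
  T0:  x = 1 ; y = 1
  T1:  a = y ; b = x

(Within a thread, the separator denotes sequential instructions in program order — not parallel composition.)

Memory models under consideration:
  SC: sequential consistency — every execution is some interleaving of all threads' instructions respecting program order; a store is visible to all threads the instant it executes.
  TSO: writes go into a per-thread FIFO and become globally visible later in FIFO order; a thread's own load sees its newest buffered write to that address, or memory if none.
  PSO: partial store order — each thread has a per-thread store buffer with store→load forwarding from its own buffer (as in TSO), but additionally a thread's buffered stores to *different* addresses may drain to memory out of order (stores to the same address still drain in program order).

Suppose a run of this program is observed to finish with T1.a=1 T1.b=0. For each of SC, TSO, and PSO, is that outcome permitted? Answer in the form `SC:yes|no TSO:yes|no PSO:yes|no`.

SC:no TSO:no PSO:yes

outcome vector order: (T1.a,T1.b)
under SC → 00, 01, 11
under TSO → 00, 01, 11
under PSO → 00, 01, 10, 11
target 10 ∈ {PSO}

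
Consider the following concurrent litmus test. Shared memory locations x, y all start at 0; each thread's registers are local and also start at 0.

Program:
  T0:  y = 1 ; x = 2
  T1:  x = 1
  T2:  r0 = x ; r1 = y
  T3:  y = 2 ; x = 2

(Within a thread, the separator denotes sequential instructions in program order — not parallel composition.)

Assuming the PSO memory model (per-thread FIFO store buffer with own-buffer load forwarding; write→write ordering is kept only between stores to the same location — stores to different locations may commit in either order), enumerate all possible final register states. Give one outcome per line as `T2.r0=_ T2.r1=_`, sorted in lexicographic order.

outcome vector order: (T2.r0,T2.r1)
|PSO outcomes| = 9

T2.r0=0 T2.r1=0
T2.r0=0 T2.r1=1
T2.r0=0 T2.r1=2
T2.r0=1 T2.r1=0
T2.r0=1 T2.r1=1
T2.r0=1 T2.r1=2
T2.r0=2 T2.r1=0
T2.r0=2 T2.r1=1
T2.r0=2 T2.r1=2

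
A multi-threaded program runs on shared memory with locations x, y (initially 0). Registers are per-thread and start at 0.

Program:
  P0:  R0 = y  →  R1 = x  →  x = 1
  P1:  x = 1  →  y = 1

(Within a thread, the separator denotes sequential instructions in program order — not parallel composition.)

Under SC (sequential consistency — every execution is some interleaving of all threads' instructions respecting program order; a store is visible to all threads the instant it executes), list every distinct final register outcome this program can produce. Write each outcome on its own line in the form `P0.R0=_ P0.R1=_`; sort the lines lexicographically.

P0.R0=0 P0.R1=0
P0.R0=0 P0.R1=1
P0.R0=1 P0.R1=1

outcome vector order: (P0.R0,P0.R1)
|SC outcomes| = 3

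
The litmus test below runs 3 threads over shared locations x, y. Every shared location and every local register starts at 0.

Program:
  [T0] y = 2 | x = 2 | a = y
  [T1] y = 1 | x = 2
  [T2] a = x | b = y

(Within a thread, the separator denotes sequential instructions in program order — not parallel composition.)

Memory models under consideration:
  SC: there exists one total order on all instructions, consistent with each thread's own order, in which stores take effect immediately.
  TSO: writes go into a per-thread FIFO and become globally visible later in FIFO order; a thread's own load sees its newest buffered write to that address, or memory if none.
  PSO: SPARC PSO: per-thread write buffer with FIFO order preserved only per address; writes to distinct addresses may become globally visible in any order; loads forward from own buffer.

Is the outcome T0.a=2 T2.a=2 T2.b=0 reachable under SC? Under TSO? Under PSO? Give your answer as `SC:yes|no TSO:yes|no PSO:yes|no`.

SC:no TSO:no PSO:yes

outcome vector order: (T0.a,T2.a,T2.b)
[SC] allowed = {1/0/0, 1/0/1, 1/0/2, 1/2/1, 1/2/2, 2/0/0, 2/0/1, 2/0/2, 2/2/1, 2/2/2}
[TSO] allowed = {1/0/0, 1/0/1, 1/0/2, 1/2/1, 1/2/2, 2/0/0, 2/0/1, 2/0/2, 2/2/1, 2/2/2}
[PSO] allowed = {1/0/0, 1/0/1, 1/0/2, 1/2/0, 1/2/1, 1/2/2, 2/0/0, 2/0/1, 2/0/2, 2/2/0, 2/2/1, 2/2/2}
target 2/2/0 ∈ {PSO}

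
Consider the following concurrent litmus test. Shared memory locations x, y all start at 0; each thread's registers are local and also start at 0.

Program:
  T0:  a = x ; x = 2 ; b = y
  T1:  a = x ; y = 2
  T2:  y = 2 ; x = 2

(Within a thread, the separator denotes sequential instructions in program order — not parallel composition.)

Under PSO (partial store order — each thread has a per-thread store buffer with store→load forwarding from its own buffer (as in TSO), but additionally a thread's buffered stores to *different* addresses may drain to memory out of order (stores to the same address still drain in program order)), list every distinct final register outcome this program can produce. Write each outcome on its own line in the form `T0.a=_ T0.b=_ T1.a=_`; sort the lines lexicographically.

T0.a=0 T0.b=0 T1.a=0
T0.a=0 T0.b=0 T1.a=2
T0.a=0 T0.b=2 T1.a=0
T0.a=0 T0.b=2 T1.a=2
T0.a=2 T0.b=0 T1.a=0
T0.a=2 T0.b=0 T1.a=2
T0.a=2 T0.b=2 T1.a=0
T0.a=2 T0.b=2 T1.a=2

outcome vector order: (T0.a,T0.b,T1.a)
|PSO outcomes| = 8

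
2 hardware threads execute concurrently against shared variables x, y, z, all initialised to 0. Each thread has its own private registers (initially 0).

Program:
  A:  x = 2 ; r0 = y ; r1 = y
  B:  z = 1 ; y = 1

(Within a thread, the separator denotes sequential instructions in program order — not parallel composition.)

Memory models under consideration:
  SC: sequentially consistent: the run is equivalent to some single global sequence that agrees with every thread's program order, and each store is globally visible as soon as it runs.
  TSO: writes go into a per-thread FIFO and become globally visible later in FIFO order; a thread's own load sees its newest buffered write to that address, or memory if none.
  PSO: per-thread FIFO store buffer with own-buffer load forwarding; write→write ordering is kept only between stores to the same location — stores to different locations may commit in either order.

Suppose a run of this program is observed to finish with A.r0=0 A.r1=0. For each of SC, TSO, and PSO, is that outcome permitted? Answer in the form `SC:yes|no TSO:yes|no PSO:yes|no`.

outcome vector order: (A.r0,A.r1)
under SC → 00, 01, 11
under TSO → 00, 01, 11
under PSO → 00, 01, 11
target 00 ∈ {SC,TSO,PSO}

SC:yes TSO:yes PSO:yes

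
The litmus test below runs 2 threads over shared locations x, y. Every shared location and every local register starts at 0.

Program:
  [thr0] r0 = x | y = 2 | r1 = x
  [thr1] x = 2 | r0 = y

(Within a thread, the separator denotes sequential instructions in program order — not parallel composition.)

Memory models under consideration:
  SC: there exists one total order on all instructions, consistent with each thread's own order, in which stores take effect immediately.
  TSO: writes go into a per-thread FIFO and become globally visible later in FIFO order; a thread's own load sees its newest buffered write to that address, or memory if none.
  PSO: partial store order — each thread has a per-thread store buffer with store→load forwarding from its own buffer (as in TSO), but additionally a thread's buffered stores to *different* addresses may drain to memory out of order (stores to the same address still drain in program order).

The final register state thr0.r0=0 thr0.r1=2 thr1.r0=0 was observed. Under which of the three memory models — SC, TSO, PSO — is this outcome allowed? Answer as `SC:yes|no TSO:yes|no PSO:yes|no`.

outcome vector order: (thr0.r0,thr0.r1,thr1.r0)
SC (5): 0/0/2 0/2/0 0/2/2 2/2/0 2/2/2
TSO (6): 0/0/0 0/0/2 0/2/0 0/2/2 2/2/0 2/2/2
PSO (6): 0/0/0 0/0/2 0/2/0 0/2/2 2/2/0 2/2/2
target 0/2/0 ∈ {SC,TSO,PSO}

SC:yes TSO:yes PSO:yes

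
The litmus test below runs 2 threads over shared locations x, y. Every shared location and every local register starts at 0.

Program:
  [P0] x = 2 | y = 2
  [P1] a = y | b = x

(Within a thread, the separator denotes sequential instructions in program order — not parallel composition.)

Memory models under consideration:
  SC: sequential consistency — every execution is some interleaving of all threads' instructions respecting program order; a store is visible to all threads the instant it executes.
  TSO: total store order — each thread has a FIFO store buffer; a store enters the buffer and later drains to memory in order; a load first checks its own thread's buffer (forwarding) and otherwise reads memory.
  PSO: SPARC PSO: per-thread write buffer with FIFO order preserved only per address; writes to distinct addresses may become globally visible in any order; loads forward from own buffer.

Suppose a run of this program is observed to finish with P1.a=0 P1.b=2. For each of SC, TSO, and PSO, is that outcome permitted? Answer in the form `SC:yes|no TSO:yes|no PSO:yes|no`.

SC:yes TSO:yes PSO:yes

outcome vector order: (P1.a,P1.b)
under SC → (0,0), (0,2), (2,2)
under TSO → (0,0), (0,2), (2,2)
under PSO → (0,0), (0,2), (2,0), (2,2)
target (0,2) ∈ {SC,TSO,PSO}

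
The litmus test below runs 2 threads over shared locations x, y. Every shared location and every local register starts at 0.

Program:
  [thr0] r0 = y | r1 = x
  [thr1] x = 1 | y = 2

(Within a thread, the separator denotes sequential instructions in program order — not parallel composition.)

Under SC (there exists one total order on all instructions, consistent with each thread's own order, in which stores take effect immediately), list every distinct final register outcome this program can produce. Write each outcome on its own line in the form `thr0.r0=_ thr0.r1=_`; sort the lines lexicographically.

thr0.r0=0 thr0.r1=0
thr0.r0=0 thr0.r1=1
thr0.r0=2 thr0.r1=1

outcome vector order: (thr0.r0,thr0.r1)
|SC outcomes| = 3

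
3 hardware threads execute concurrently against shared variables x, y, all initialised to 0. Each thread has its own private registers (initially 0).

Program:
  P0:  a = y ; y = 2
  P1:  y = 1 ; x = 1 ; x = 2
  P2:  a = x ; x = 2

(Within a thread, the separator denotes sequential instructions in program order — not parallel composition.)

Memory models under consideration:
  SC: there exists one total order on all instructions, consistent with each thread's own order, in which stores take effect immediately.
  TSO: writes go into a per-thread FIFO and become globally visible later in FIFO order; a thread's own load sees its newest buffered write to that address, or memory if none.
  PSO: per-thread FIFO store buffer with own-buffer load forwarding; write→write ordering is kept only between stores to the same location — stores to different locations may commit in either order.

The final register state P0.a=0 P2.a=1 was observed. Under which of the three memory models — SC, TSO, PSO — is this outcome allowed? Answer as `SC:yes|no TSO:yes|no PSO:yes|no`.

SC:yes TSO:yes PSO:yes

outcome vector order: (P0.a,P2.a)
SC: 6 outcomes — {00, 01, 02, 10, 11, 12}
TSO: 6 outcomes — {00, 01, 02, 10, 11, 12}
PSO: 6 outcomes — {00, 01, 02, 10, 11, 12}
target 01 ∈ {SC,TSO,PSO}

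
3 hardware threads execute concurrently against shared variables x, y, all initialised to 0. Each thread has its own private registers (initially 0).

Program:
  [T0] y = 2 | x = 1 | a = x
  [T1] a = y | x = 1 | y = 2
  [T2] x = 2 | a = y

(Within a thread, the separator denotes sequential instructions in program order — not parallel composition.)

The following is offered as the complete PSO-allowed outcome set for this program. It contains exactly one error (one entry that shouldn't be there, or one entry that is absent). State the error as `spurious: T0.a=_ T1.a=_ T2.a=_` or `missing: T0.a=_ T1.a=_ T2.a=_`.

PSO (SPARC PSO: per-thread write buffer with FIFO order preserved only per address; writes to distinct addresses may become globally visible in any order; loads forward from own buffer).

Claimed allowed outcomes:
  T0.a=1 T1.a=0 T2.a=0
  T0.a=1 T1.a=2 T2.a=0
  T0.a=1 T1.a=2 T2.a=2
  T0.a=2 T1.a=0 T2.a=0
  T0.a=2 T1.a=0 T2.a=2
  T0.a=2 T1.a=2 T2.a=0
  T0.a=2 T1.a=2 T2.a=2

missing: T0.a=1 T1.a=0 T2.a=2

outcome vector order: (T0.a,T1.a,T2.a)
[PSO] allowed = {(1,0,0); (1,0,2); (1,2,0); (1,2,2); (2,0,0); (2,0,2); (2,2,0); (2,2,2)}
PSO∖claimed = {(1,0,2)}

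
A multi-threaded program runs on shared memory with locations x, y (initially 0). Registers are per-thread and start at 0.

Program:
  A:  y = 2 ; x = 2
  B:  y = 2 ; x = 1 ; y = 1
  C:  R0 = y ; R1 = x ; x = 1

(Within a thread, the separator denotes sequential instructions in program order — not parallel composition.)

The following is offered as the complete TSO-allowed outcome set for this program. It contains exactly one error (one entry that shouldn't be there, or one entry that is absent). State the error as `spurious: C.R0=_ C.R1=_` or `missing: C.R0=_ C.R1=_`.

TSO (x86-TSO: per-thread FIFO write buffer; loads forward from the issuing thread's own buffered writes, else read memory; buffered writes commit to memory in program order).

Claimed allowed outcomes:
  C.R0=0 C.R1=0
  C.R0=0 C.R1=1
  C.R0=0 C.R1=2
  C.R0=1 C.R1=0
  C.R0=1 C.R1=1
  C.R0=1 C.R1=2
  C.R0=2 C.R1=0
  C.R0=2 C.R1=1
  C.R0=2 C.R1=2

spurious: C.R0=1 C.R1=0

outcome vector order: (C.R0,C.R1)
TSO (8): <0 0> <0 1> <0 2> <1 1> <1 2> <2 0> <2 1> <2 2>
claimed∖TSO = {<1 0>}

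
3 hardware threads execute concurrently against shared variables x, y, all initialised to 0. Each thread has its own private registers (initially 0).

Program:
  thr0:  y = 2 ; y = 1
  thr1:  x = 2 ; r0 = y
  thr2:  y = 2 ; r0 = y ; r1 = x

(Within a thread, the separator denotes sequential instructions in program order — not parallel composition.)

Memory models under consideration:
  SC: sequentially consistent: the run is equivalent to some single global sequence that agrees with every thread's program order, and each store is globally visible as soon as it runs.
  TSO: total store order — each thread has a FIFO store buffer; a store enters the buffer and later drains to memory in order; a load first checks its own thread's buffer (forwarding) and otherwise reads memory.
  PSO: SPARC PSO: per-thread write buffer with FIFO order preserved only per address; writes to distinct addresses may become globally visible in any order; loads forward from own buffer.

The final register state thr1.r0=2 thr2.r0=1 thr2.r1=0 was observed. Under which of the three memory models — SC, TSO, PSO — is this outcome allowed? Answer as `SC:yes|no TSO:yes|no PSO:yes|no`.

SC:no TSO:yes PSO:yes

outcome vector order: (thr1.r0,thr2.r0,thr2.r1)
under SC → 012, 022, 110, 112, 120, 122, 212, 220, 222
under TSO → 010, 012, 020, 022, 110, 112, 120, 122, 210, 212, 220, 222
under PSO → 010, 012, 020, 022, 110, 112, 120, 122, 210, 212, 220, 222
target 210 ∈ {TSO,PSO}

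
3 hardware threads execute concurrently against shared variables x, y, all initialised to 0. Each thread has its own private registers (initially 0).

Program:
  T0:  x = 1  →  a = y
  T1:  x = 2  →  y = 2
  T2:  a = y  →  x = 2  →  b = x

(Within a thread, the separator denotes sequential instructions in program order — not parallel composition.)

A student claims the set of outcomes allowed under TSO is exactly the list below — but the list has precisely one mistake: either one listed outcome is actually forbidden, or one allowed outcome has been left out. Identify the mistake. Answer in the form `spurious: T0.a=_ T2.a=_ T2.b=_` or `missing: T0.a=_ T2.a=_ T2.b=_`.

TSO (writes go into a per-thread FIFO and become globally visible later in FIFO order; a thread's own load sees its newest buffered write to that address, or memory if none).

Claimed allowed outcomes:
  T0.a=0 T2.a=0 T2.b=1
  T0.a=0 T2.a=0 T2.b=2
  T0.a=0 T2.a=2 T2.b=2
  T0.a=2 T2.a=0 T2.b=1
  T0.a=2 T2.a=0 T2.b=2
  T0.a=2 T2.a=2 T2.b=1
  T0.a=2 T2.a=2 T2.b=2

missing: T0.a=0 T2.a=2 T2.b=1

outcome vector order: (T0.a,T2.a,T2.b)
under TSO → 0/0/1 0/0/2 0/2/1 0/2/2 2/0/1 2/0/2 2/2/1 2/2/2
TSO∖claimed = {0/2/1}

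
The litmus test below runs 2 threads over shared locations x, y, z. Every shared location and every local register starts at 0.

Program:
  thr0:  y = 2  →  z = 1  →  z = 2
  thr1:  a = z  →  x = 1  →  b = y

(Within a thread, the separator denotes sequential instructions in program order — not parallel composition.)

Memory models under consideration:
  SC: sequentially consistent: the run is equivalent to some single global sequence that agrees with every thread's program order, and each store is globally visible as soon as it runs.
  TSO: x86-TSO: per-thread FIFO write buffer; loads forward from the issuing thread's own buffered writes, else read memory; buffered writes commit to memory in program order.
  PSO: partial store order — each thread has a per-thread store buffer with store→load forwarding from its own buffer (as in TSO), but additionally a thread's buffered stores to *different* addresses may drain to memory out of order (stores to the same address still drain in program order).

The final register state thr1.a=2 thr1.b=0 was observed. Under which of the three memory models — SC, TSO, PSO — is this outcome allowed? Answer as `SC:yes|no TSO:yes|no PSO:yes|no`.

SC:no TSO:no PSO:yes

outcome vector order: (thr1.a,thr1.b)
under SC → 0/0, 0/2, 1/2, 2/2
under TSO → 0/0, 0/2, 1/2, 2/2
under PSO → 0/0, 0/2, 1/0, 1/2, 2/0, 2/2
target 2/0 ∈ {PSO}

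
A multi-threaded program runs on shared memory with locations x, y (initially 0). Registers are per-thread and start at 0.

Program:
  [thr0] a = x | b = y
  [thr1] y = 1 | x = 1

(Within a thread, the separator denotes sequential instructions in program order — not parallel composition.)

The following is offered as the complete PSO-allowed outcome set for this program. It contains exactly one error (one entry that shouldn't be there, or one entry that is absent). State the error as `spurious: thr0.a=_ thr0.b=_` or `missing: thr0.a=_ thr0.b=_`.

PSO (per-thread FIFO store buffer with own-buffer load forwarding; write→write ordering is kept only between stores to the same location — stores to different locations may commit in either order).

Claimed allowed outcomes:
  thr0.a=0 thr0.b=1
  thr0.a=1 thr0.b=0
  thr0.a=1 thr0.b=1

outcome vector order: (thr0.a,thr0.b)
PSO: 4 outcomes — {00 01 10 11}
PSO∖claimed = {00}

missing: thr0.a=0 thr0.b=0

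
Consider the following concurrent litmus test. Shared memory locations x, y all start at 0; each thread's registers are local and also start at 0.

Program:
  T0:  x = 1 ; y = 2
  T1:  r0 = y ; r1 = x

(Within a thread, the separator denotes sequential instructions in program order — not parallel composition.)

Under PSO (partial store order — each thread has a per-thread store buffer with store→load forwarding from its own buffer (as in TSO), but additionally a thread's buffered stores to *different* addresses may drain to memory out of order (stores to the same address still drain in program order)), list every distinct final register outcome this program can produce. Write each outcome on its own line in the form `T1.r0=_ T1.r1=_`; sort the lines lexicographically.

outcome vector order: (T1.r0,T1.r1)
|PSO outcomes| = 4

T1.r0=0 T1.r1=0
T1.r0=0 T1.r1=1
T1.r0=2 T1.r1=0
T1.r0=2 T1.r1=1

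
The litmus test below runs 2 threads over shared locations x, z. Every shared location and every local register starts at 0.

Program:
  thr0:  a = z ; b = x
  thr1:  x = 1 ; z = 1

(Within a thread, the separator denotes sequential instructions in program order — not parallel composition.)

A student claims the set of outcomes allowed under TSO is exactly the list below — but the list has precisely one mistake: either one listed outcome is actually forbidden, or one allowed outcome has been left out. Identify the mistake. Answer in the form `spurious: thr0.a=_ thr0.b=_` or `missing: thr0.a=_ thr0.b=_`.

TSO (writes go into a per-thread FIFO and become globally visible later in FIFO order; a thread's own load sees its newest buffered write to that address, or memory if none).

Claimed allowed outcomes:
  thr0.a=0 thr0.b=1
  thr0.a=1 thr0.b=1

outcome vector order: (thr0.a,thr0.b)
[TSO] allowed = {0/0 0/1 1/1}
TSO∖claimed = {0/0}

missing: thr0.a=0 thr0.b=0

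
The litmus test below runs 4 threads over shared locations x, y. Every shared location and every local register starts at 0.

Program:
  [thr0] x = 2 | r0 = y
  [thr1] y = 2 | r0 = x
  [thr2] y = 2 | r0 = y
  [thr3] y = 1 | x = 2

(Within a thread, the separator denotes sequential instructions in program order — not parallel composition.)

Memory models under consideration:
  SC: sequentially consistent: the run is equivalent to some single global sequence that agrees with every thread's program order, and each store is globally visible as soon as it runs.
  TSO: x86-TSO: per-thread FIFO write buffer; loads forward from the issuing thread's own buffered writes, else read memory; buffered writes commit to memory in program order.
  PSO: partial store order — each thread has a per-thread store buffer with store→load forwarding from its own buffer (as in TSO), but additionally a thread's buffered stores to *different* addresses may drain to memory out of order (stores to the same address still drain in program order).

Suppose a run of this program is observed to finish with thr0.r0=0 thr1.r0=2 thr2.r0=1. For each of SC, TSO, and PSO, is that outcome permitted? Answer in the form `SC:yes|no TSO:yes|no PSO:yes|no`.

outcome vector order: (thr0.r0,thr1.r0,thr2.r0)
[SC] allowed = {(0,2,1), (0,2,2), (1,0,1), (1,0,2), (1,2,1), (1,2,2), (2,0,1), (2,0,2), (2,2,1), (2,2,2)}
[TSO] allowed = {(0,0,1), (0,0,2), (0,2,1), (0,2,2), (1,0,1), (1,0,2), (1,2,1), (1,2,2), (2,0,1), (2,0,2), (2,2,1), (2,2,2)}
[PSO] allowed = {(0,0,1), (0,0,2), (0,2,1), (0,2,2), (1,0,1), (1,0,2), (1,2,1), (1,2,2), (2,0,1), (2,0,2), (2,2,1), (2,2,2)}
target (0,2,1) ∈ {SC,TSO,PSO}

SC:yes TSO:yes PSO:yes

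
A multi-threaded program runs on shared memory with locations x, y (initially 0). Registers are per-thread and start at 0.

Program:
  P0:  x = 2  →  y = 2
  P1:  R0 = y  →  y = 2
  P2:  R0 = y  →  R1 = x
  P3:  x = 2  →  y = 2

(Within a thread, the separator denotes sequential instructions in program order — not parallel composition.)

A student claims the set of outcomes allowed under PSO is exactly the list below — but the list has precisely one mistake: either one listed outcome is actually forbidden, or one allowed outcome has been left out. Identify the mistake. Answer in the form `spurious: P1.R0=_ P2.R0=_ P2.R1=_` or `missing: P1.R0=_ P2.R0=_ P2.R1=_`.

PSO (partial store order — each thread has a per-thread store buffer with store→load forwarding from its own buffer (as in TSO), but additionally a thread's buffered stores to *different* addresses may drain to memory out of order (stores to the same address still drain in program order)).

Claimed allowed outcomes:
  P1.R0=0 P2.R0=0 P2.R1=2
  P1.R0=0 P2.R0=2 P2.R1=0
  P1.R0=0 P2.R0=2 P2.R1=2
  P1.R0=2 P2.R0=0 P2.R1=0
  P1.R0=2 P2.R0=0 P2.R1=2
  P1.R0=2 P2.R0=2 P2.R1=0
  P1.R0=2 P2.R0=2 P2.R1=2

missing: P1.R0=0 P2.R0=0 P2.R1=0

outcome vector order: (P1.R0,P2.R0,P2.R1)
[PSO] allowed = {(0,0,0), (0,0,2), (0,2,0), (0,2,2), (2,0,0), (2,0,2), (2,2,0), (2,2,2)}
PSO∖claimed = {(0,0,0)}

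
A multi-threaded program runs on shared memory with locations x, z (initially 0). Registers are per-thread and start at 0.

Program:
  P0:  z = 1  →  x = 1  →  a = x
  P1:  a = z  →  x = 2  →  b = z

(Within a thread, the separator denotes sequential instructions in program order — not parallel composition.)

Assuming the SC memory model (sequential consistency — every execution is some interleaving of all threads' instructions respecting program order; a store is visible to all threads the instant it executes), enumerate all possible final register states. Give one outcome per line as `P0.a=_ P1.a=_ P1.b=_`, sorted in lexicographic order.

P0.a=1 P1.a=0 P1.b=0
P0.a=1 P1.a=0 P1.b=1
P0.a=1 P1.a=1 P1.b=1
P0.a=2 P1.a=0 P1.b=1
P0.a=2 P1.a=1 P1.b=1

outcome vector order: (P0.a,P1.a,P1.b)
|SC outcomes| = 5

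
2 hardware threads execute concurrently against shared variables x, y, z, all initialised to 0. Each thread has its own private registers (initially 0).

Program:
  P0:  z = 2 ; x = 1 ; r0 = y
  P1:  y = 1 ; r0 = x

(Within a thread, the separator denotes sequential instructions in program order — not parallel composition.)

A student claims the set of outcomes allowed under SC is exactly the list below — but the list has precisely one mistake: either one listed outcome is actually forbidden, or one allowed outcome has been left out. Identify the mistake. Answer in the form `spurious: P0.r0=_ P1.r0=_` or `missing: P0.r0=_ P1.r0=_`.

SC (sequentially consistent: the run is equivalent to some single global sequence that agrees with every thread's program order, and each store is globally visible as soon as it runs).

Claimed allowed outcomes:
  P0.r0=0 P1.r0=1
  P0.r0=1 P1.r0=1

outcome vector order: (P0.r0,P1.r0)
under SC → <0 1>; <1 0>; <1 1>
SC∖claimed = {<1 0>}

missing: P0.r0=1 P1.r0=0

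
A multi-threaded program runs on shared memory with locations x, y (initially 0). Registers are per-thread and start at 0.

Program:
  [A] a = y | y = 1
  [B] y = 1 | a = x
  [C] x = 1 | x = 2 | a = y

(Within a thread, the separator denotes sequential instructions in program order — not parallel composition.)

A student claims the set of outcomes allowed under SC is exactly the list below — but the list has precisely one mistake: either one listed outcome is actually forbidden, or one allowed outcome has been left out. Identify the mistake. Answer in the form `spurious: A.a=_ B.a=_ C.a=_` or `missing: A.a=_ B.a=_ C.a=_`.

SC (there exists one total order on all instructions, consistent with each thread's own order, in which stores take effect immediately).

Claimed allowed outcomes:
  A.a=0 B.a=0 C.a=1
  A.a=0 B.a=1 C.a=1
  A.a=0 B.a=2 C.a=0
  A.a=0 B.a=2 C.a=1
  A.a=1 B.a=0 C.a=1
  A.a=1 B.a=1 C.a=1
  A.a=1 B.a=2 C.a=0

missing: A.a=1 B.a=2 C.a=1

outcome vector order: (A.a,B.a,C.a)
SC: 8 outcomes — {0/0/1 0/1/1 0/2/0 0/2/1 1/0/1 1/1/1 1/2/0 1/2/1}
SC∖claimed = {1/2/1}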